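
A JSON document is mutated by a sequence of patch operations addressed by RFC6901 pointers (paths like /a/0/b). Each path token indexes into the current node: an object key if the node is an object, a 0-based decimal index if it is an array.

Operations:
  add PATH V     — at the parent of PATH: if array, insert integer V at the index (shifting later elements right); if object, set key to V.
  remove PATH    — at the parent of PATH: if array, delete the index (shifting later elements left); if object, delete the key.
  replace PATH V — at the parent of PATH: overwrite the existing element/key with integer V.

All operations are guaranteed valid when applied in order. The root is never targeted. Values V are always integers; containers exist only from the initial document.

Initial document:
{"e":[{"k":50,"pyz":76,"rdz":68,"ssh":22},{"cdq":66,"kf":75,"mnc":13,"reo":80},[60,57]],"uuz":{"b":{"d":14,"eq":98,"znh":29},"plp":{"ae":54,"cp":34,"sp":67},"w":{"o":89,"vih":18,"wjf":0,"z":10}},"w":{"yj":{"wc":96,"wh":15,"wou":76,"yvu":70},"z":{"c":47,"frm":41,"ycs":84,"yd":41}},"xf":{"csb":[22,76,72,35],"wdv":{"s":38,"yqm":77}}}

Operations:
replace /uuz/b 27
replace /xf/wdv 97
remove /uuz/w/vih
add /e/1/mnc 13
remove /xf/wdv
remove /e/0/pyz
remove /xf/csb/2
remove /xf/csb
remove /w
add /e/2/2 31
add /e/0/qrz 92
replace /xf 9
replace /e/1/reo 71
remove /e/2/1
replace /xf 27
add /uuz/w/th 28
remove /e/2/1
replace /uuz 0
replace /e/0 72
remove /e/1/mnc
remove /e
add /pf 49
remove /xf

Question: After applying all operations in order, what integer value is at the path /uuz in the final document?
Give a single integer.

Answer: 0

Derivation:
After op 1 (replace /uuz/b 27): {"e":[{"k":50,"pyz":76,"rdz":68,"ssh":22},{"cdq":66,"kf":75,"mnc":13,"reo":80},[60,57]],"uuz":{"b":27,"plp":{"ae":54,"cp":34,"sp":67},"w":{"o":89,"vih":18,"wjf":0,"z":10}},"w":{"yj":{"wc":96,"wh":15,"wou":76,"yvu":70},"z":{"c":47,"frm":41,"ycs":84,"yd":41}},"xf":{"csb":[22,76,72,35],"wdv":{"s":38,"yqm":77}}}
After op 2 (replace /xf/wdv 97): {"e":[{"k":50,"pyz":76,"rdz":68,"ssh":22},{"cdq":66,"kf":75,"mnc":13,"reo":80},[60,57]],"uuz":{"b":27,"plp":{"ae":54,"cp":34,"sp":67},"w":{"o":89,"vih":18,"wjf":0,"z":10}},"w":{"yj":{"wc":96,"wh":15,"wou":76,"yvu":70},"z":{"c":47,"frm":41,"ycs":84,"yd":41}},"xf":{"csb":[22,76,72,35],"wdv":97}}
After op 3 (remove /uuz/w/vih): {"e":[{"k":50,"pyz":76,"rdz":68,"ssh":22},{"cdq":66,"kf":75,"mnc":13,"reo":80},[60,57]],"uuz":{"b":27,"plp":{"ae":54,"cp":34,"sp":67},"w":{"o":89,"wjf":0,"z":10}},"w":{"yj":{"wc":96,"wh":15,"wou":76,"yvu":70},"z":{"c":47,"frm":41,"ycs":84,"yd":41}},"xf":{"csb":[22,76,72,35],"wdv":97}}
After op 4 (add /e/1/mnc 13): {"e":[{"k":50,"pyz":76,"rdz":68,"ssh":22},{"cdq":66,"kf":75,"mnc":13,"reo":80},[60,57]],"uuz":{"b":27,"plp":{"ae":54,"cp":34,"sp":67},"w":{"o":89,"wjf":0,"z":10}},"w":{"yj":{"wc":96,"wh":15,"wou":76,"yvu":70},"z":{"c":47,"frm":41,"ycs":84,"yd":41}},"xf":{"csb":[22,76,72,35],"wdv":97}}
After op 5 (remove /xf/wdv): {"e":[{"k":50,"pyz":76,"rdz":68,"ssh":22},{"cdq":66,"kf":75,"mnc":13,"reo":80},[60,57]],"uuz":{"b":27,"plp":{"ae":54,"cp":34,"sp":67},"w":{"o":89,"wjf":0,"z":10}},"w":{"yj":{"wc":96,"wh":15,"wou":76,"yvu":70},"z":{"c":47,"frm":41,"ycs":84,"yd":41}},"xf":{"csb":[22,76,72,35]}}
After op 6 (remove /e/0/pyz): {"e":[{"k":50,"rdz":68,"ssh":22},{"cdq":66,"kf":75,"mnc":13,"reo":80},[60,57]],"uuz":{"b":27,"plp":{"ae":54,"cp":34,"sp":67},"w":{"o":89,"wjf":0,"z":10}},"w":{"yj":{"wc":96,"wh":15,"wou":76,"yvu":70},"z":{"c":47,"frm":41,"ycs":84,"yd":41}},"xf":{"csb":[22,76,72,35]}}
After op 7 (remove /xf/csb/2): {"e":[{"k":50,"rdz":68,"ssh":22},{"cdq":66,"kf":75,"mnc":13,"reo":80},[60,57]],"uuz":{"b":27,"plp":{"ae":54,"cp":34,"sp":67},"w":{"o":89,"wjf":0,"z":10}},"w":{"yj":{"wc":96,"wh":15,"wou":76,"yvu":70},"z":{"c":47,"frm":41,"ycs":84,"yd":41}},"xf":{"csb":[22,76,35]}}
After op 8 (remove /xf/csb): {"e":[{"k":50,"rdz":68,"ssh":22},{"cdq":66,"kf":75,"mnc":13,"reo":80},[60,57]],"uuz":{"b":27,"plp":{"ae":54,"cp":34,"sp":67},"w":{"o":89,"wjf":0,"z":10}},"w":{"yj":{"wc":96,"wh":15,"wou":76,"yvu":70},"z":{"c":47,"frm":41,"ycs":84,"yd":41}},"xf":{}}
After op 9 (remove /w): {"e":[{"k":50,"rdz":68,"ssh":22},{"cdq":66,"kf":75,"mnc":13,"reo":80},[60,57]],"uuz":{"b":27,"plp":{"ae":54,"cp":34,"sp":67},"w":{"o":89,"wjf":0,"z":10}},"xf":{}}
After op 10 (add /e/2/2 31): {"e":[{"k":50,"rdz":68,"ssh":22},{"cdq":66,"kf":75,"mnc":13,"reo":80},[60,57,31]],"uuz":{"b":27,"plp":{"ae":54,"cp":34,"sp":67},"w":{"o":89,"wjf":0,"z":10}},"xf":{}}
After op 11 (add /e/0/qrz 92): {"e":[{"k":50,"qrz":92,"rdz":68,"ssh":22},{"cdq":66,"kf":75,"mnc":13,"reo":80},[60,57,31]],"uuz":{"b":27,"plp":{"ae":54,"cp":34,"sp":67},"w":{"o":89,"wjf":0,"z":10}},"xf":{}}
After op 12 (replace /xf 9): {"e":[{"k":50,"qrz":92,"rdz":68,"ssh":22},{"cdq":66,"kf":75,"mnc":13,"reo":80},[60,57,31]],"uuz":{"b":27,"plp":{"ae":54,"cp":34,"sp":67},"w":{"o":89,"wjf":0,"z":10}},"xf":9}
After op 13 (replace /e/1/reo 71): {"e":[{"k":50,"qrz":92,"rdz":68,"ssh":22},{"cdq":66,"kf":75,"mnc":13,"reo":71},[60,57,31]],"uuz":{"b":27,"plp":{"ae":54,"cp":34,"sp":67},"w":{"o":89,"wjf":0,"z":10}},"xf":9}
After op 14 (remove /e/2/1): {"e":[{"k":50,"qrz":92,"rdz":68,"ssh":22},{"cdq":66,"kf":75,"mnc":13,"reo":71},[60,31]],"uuz":{"b":27,"plp":{"ae":54,"cp":34,"sp":67},"w":{"o":89,"wjf":0,"z":10}},"xf":9}
After op 15 (replace /xf 27): {"e":[{"k":50,"qrz":92,"rdz":68,"ssh":22},{"cdq":66,"kf":75,"mnc":13,"reo":71},[60,31]],"uuz":{"b":27,"plp":{"ae":54,"cp":34,"sp":67},"w":{"o":89,"wjf":0,"z":10}},"xf":27}
After op 16 (add /uuz/w/th 28): {"e":[{"k":50,"qrz":92,"rdz":68,"ssh":22},{"cdq":66,"kf":75,"mnc":13,"reo":71},[60,31]],"uuz":{"b":27,"plp":{"ae":54,"cp":34,"sp":67},"w":{"o":89,"th":28,"wjf":0,"z":10}},"xf":27}
After op 17 (remove /e/2/1): {"e":[{"k":50,"qrz":92,"rdz":68,"ssh":22},{"cdq":66,"kf":75,"mnc":13,"reo":71},[60]],"uuz":{"b":27,"plp":{"ae":54,"cp":34,"sp":67},"w":{"o":89,"th":28,"wjf":0,"z":10}},"xf":27}
After op 18 (replace /uuz 0): {"e":[{"k":50,"qrz":92,"rdz":68,"ssh":22},{"cdq":66,"kf":75,"mnc":13,"reo":71},[60]],"uuz":0,"xf":27}
After op 19 (replace /e/0 72): {"e":[72,{"cdq":66,"kf":75,"mnc":13,"reo":71},[60]],"uuz":0,"xf":27}
After op 20 (remove /e/1/mnc): {"e":[72,{"cdq":66,"kf":75,"reo":71},[60]],"uuz":0,"xf":27}
After op 21 (remove /e): {"uuz":0,"xf":27}
After op 22 (add /pf 49): {"pf":49,"uuz":0,"xf":27}
After op 23 (remove /xf): {"pf":49,"uuz":0}
Value at /uuz: 0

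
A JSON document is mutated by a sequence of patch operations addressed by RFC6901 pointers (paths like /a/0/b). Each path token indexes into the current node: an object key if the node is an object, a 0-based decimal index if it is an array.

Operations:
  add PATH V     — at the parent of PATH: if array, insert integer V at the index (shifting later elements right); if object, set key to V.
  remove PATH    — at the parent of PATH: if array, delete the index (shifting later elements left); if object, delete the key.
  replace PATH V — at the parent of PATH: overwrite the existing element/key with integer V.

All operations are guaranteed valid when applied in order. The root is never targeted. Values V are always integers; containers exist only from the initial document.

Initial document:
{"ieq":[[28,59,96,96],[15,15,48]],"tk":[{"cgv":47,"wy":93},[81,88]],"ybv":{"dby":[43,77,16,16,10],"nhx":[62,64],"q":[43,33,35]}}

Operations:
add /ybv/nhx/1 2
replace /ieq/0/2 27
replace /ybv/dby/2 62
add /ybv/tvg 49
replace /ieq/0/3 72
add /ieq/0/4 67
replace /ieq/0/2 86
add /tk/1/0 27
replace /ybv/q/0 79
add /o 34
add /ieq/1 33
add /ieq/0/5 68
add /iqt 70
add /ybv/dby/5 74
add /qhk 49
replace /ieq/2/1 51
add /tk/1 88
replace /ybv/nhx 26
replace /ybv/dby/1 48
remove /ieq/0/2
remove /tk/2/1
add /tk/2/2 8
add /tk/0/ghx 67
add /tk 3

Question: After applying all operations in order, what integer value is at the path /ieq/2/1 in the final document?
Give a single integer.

Answer: 51

Derivation:
After op 1 (add /ybv/nhx/1 2): {"ieq":[[28,59,96,96],[15,15,48]],"tk":[{"cgv":47,"wy":93},[81,88]],"ybv":{"dby":[43,77,16,16,10],"nhx":[62,2,64],"q":[43,33,35]}}
After op 2 (replace /ieq/0/2 27): {"ieq":[[28,59,27,96],[15,15,48]],"tk":[{"cgv":47,"wy":93},[81,88]],"ybv":{"dby":[43,77,16,16,10],"nhx":[62,2,64],"q":[43,33,35]}}
After op 3 (replace /ybv/dby/2 62): {"ieq":[[28,59,27,96],[15,15,48]],"tk":[{"cgv":47,"wy":93},[81,88]],"ybv":{"dby":[43,77,62,16,10],"nhx":[62,2,64],"q":[43,33,35]}}
After op 4 (add /ybv/tvg 49): {"ieq":[[28,59,27,96],[15,15,48]],"tk":[{"cgv":47,"wy":93},[81,88]],"ybv":{"dby":[43,77,62,16,10],"nhx":[62,2,64],"q":[43,33,35],"tvg":49}}
After op 5 (replace /ieq/0/3 72): {"ieq":[[28,59,27,72],[15,15,48]],"tk":[{"cgv":47,"wy":93},[81,88]],"ybv":{"dby":[43,77,62,16,10],"nhx":[62,2,64],"q":[43,33,35],"tvg":49}}
After op 6 (add /ieq/0/4 67): {"ieq":[[28,59,27,72,67],[15,15,48]],"tk":[{"cgv":47,"wy":93},[81,88]],"ybv":{"dby":[43,77,62,16,10],"nhx":[62,2,64],"q":[43,33,35],"tvg":49}}
After op 7 (replace /ieq/0/2 86): {"ieq":[[28,59,86,72,67],[15,15,48]],"tk":[{"cgv":47,"wy":93},[81,88]],"ybv":{"dby":[43,77,62,16,10],"nhx":[62,2,64],"q":[43,33,35],"tvg":49}}
After op 8 (add /tk/1/0 27): {"ieq":[[28,59,86,72,67],[15,15,48]],"tk":[{"cgv":47,"wy":93},[27,81,88]],"ybv":{"dby":[43,77,62,16,10],"nhx":[62,2,64],"q":[43,33,35],"tvg":49}}
After op 9 (replace /ybv/q/0 79): {"ieq":[[28,59,86,72,67],[15,15,48]],"tk":[{"cgv":47,"wy":93},[27,81,88]],"ybv":{"dby":[43,77,62,16,10],"nhx":[62,2,64],"q":[79,33,35],"tvg":49}}
After op 10 (add /o 34): {"ieq":[[28,59,86,72,67],[15,15,48]],"o":34,"tk":[{"cgv":47,"wy":93},[27,81,88]],"ybv":{"dby":[43,77,62,16,10],"nhx":[62,2,64],"q":[79,33,35],"tvg":49}}
After op 11 (add /ieq/1 33): {"ieq":[[28,59,86,72,67],33,[15,15,48]],"o":34,"tk":[{"cgv":47,"wy":93},[27,81,88]],"ybv":{"dby":[43,77,62,16,10],"nhx":[62,2,64],"q":[79,33,35],"tvg":49}}
After op 12 (add /ieq/0/5 68): {"ieq":[[28,59,86,72,67,68],33,[15,15,48]],"o":34,"tk":[{"cgv":47,"wy":93},[27,81,88]],"ybv":{"dby":[43,77,62,16,10],"nhx":[62,2,64],"q":[79,33,35],"tvg":49}}
After op 13 (add /iqt 70): {"ieq":[[28,59,86,72,67,68],33,[15,15,48]],"iqt":70,"o":34,"tk":[{"cgv":47,"wy":93},[27,81,88]],"ybv":{"dby":[43,77,62,16,10],"nhx":[62,2,64],"q":[79,33,35],"tvg":49}}
After op 14 (add /ybv/dby/5 74): {"ieq":[[28,59,86,72,67,68],33,[15,15,48]],"iqt":70,"o":34,"tk":[{"cgv":47,"wy":93},[27,81,88]],"ybv":{"dby":[43,77,62,16,10,74],"nhx":[62,2,64],"q":[79,33,35],"tvg":49}}
After op 15 (add /qhk 49): {"ieq":[[28,59,86,72,67,68],33,[15,15,48]],"iqt":70,"o":34,"qhk":49,"tk":[{"cgv":47,"wy":93},[27,81,88]],"ybv":{"dby":[43,77,62,16,10,74],"nhx":[62,2,64],"q":[79,33,35],"tvg":49}}
After op 16 (replace /ieq/2/1 51): {"ieq":[[28,59,86,72,67,68],33,[15,51,48]],"iqt":70,"o":34,"qhk":49,"tk":[{"cgv":47,"wy":93},[27,81,88]],"ybv":{"dby":[43,77,62,16,10,74],"nhx":[62,2,64],"q":[79,33,35],"tvg":49}}
After op 17 (add /tk/1 88): {"ieq":[[28,59,86,72,67,68],33,[15,51,48]],"iqt":70,"o":34,"qhk":49,"tk":[{"cgv":47,"wy":93},88,[27,81,88]],"ybv":{"dby":[43,77,62,16,10,74],"nhx":[62,2,64],"q":[79,33,35],"tvg":49}}
After op 18 (replace /ybv/nhx 26): {"ieq":[[28,59,86,72,67,68],33,[15,51,48]],"iqt":70,"o":34,"qhk":49,"tk":[{"cgv":47,"wy":93},88,[27,81,88]],"ybv":{"dby":[43,77,62,16,10,74],"nhx":26,"q":[79,33,35],"tvg":49}}
After op 19 (replace /ybv/dby/1 48): {"ieq":[[28,59,86,72,67,68],33,[15,51,48]],"iqt":70,"o":34,"qhk":49,"tk":[{"cgv":47,"wy":93},88,[27,81,88]],"ybv":{"dby":[43,48,62,16,10,74],"nhx":26,"q":[79,33,35],"tvg":49}}
After op 20 (remove /ieq/0/2): {"ieq":[[28,59,72,67,68],33,[15,51,48]],"iqt":70,"o":34,"qhk":49,"tk":[{"cgv":47,"wy":93},88,[27,81,88]],"ybv":{"dby":[43,48,62,16,10,74],"nhx":26,"q":[79,33,35],"tvg":49}}
After op 21 (remove /tk/2/1): {"ieq":[[28,59,72,67,68],33,[15,51,48]],"iqt":70,"o":34,"qhk":49,"tk":[{"cgv":47,"wy":93},88,[27,88]],"ybv":{"dby":[43,48,62,16,10,74],"nhx":26,"q":[79,33,35],"tvg":49}}
After op 22 (add /tk/2/2 8): {"ieq":[[28,59,72,67,68],33,[15,51,48]],"iqt":70,"o":34,"qhk":49,"tk":[{"cgv":47,"wy":93},88,[27,88,8]],"ybv":{"dby":[43,48,62,16,10,74],"nhx":26,"q":[79,33,35],"tvg":49}}
After op 23 (add /tk/0/ghx 67): {"ieq":[[28,59,72,67,68],33,[15,51,48]],"iqt":70,"o":34,"qhk":49,"tk":[{"cgv":47,"ghx":67,"wy":93},88,[27,88,8]],"ybv":{"dby":[43,48,62,16,10,74],"nhx":26,"q":[79,33,35],"tvg":49}}
After op 24 (add /tk 3): {"ieq":[[28,59,72,67,68],33,[15,51,48]],"iqt":70,"o":34,"qhk":49,"tk":3,"ybv":{"dby":[43,48,62,16,10,74],"nhx":26,"q":[79,33,35],"tvg":49}}
Value at /ieq/2/1: 51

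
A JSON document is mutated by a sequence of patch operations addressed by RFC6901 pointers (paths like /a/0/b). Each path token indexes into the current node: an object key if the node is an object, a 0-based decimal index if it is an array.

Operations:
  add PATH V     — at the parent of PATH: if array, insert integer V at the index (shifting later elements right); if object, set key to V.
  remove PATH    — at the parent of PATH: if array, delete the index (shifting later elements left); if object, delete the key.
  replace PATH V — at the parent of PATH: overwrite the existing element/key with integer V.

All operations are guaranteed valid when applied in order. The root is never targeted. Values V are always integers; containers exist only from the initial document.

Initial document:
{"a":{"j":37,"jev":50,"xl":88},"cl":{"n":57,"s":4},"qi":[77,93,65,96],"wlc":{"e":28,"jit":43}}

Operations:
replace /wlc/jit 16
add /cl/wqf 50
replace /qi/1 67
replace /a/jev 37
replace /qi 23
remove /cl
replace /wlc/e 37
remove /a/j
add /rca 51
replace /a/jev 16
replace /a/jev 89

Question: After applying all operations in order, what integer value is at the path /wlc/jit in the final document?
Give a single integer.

Answer: 16

Derivation:
After op 1 (replace /wlc/jit 16): {"a":{"j":37,"jev":50,"xl":88},"cl":{"n":57,"s":4},"qi":[77,93,65,96],"wlc":{"e":28,"jit":16}}
After op 2 (add /cl/wqf 50): {"a":{"j":37,"jev":50,"xl":88},"cl":{"n":57,"s":4,"wqf":50},"qi":[77,93,65,96],"wlc":{"e":28,"jit":16}}
After op 3 (replace /qi/1 67): {"a":{"j":37,"jev":50,"xl":88},"cl":{"n":57,"s":4,"wqf":50},"qi":[77,67,65,96],"wlc":{"e":28,"jit":16}}
After op 4 (replace /a/jev 37): {"a":{"j":37,"jev":37,"xl":88},"cl":{"n":57,"s":4,"wqf":50},"qi":[77,67,65,96],"wlc":{"e":28,"jit":16}}
After op 5 (replace /qi 23): {"a":{"j":37,"jev":37,"xl":88},"cl":{"n":57,"s":4,"wqf":50},"qi":23,"wlc":{"e":28,"jit":16}}
After op 6 (remove /cl): {"a":{"j":37,"jev":37,"xl":88},"qi":23,"wlc":{"e":28,"jit":16}}
After op 7 (replace /wlc/e 37): {"a":{"j":37,"jev":37,"xl":88},"qi":23,"wlc":{"e":37,"jit":16}}
After op 8 (remove /a/j): {"a":{"jev":37,"xl":88},"qi":23,"wlc":{"e":37,"jit":16}}
After op 9 (add /rca 51): {"a":{"jev":37,"xl":88},"qi":23,"rca":51,"wlc":{"e":37,"jit":16}}
After op 10 (replace /a/jev 16): {"a":{"jev":16,"xl":88},"qi":23,"rca":51,"wlc":{"e":37,"jit":16}}
After op 11 (replace /a/jev 89): {"a":{"jev":89,"xl":88},"qi":23,"rca":51,"wlc":{"e":37,"jit":16}}
Value at /wlc/jit: 16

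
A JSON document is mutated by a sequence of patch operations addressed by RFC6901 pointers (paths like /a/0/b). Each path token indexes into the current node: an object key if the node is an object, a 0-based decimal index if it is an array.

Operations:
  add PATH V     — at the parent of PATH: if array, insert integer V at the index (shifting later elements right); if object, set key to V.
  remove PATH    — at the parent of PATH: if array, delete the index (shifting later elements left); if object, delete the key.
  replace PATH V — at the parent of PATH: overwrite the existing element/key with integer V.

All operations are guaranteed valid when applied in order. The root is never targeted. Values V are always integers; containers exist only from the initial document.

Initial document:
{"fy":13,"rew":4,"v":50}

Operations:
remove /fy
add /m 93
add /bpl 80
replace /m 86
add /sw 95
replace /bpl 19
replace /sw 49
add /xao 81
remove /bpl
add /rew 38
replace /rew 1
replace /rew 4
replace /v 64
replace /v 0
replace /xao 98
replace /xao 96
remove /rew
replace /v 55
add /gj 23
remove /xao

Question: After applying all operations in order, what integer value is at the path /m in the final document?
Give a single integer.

Answer: 86

Derivation:
After op 1 (remove /fy): {"rew":4,"v":50}
After op 2 (add /m 93): {"m":93,"rew":4,"v":50}
After op 3 (add /bpl 80): {"bpl":80,"m":93,"rew":4,"v":50}
After op 4 (replace /m 86): {"bpl":80,"m":86,"rew":4,"v":50}
After op 5 (add /sw 95): {"bpl":80,"m":86,"rew":4,"sw":95,"v":50}
After op 6 (replace /bpl 19): {"bpl":19,"m":86,"rew":4,"sw":95,"v":50}
After op 7 (replace /sw 49): {"bpl":19,"m":86,"rew":4,"sw":49,"v":50}
After op 8 (add /xao 81): {"bpl":19,"m":86,"rew":4,"sw":49,"v":50,"xao":81}
After op 9 (remove /bpl): {"m":86,"rew":4,"sw":49,"v":50,"xao":81}
After op 10 (add /rew 38): {"m":86,"rew":38,"sw":49,"v":50,"xao":81}
After op 11 (replace /rew 1): {"m":86,"rew":1,"sw":49,"v":50,"xao":81}
After op 12 (replace /rew 4): {"m":86,"rew":4,"sw":49,"v":50,"xao":81}
After op 13 (replace /v 64): {"m":86,"rew":4,"sw":49,"v":64,"xao":81}
After op 14 (replace /v 0): {"m":86,"rew":4,"sw":49,"v":0,"xao":81}
After op 15 (replace /xao 98): {"m":86,"rew":4,"sw":49,"v":0,"xao":98}
After op 16 (replace /xao 96): {"m":86,"rew":4,"sw":49,"v":0,"xao":96}
After op 17 (remove /rew): {"m":86,"sw":49,"v":0,"xao":96}
After op 18 (replace /v 55): {"m":86,"sw":49,"v":55,"xao":96}
After op 19 (add /gj 23): {"gj":23,"m":86,"sw":49,"v":55,"xao":96}
After op 20 (remove /xao): {"gj":23,"m":86,"sw":49,"v":55}
Value at /m: 86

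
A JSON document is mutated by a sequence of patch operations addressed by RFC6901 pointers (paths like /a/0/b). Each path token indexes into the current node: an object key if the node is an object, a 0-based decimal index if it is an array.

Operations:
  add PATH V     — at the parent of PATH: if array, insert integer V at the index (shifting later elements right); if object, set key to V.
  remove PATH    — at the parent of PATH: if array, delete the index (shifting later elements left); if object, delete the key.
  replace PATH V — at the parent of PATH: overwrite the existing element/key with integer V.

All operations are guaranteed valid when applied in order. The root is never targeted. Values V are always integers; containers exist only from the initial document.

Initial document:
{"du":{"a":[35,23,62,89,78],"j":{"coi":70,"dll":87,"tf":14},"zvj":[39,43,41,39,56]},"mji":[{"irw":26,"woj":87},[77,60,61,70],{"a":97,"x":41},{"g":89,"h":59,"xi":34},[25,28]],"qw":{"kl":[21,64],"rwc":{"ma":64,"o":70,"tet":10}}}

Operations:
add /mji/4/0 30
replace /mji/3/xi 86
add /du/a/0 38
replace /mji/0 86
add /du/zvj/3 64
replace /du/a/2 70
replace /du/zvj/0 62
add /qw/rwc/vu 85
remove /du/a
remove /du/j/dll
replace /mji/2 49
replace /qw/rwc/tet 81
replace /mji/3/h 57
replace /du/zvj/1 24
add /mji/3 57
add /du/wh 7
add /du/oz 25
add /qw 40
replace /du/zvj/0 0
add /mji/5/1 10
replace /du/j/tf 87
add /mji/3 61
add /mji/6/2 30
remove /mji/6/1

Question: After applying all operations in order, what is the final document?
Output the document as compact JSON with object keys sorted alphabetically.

Answer: {"du":{"j":{"coi":70,"tf":87},"oz":25,"wh":7,"zvj":[0,24,41,64,39,56]},"mji":[86,[77,60,61,70],49,61,57,{"g":89,"h":57,"xi":86},[30,30,25,28]],"qw":40}

Derivation:
After op 1 (add /mji/4/0 30): {"du":{"a":[35,23,62,89,78],"j":{"coi":70,"dll":87,"tf":14},"zvj":[39,43,41,39,56]},"mji":[{"irw":26,"woj":87},[77,60,61,70],{"a":97,"x":41},{"g":89,"h":59,"xi":34},[30,25,28]],"qw":{"kl":[21,64],"rwc":{"ma":64,"o":70,"tet":10}}}
After op 2 (replace /mji/3/xi 86): {"du":{"a":[35,23,62,89,78],"j":{"coi":70,"dll":87,"tf":14},"zvj":[39,43,41,39,56]},"mji":[{"irw":26,"woj":87},[77,60,61,70],{"a":97,"x":41},{"g":89,"h":59,"xi":86},[30,25,28]],"qw":{"kl":[21,64],"rwc":{"ma":64,"o":70,"tet":10}}}
After op 3 (add /du/a/0 38): {"du":{"a":[38,35,23,62,89,78],"j":{"coi":70,"dll":87,"tf":14},"zvj":[39,43,41,39,56]},"mji":[{"irw":26,"woj":87},[77,60,61,70],{"a":97,"x":41},{"g":89,"h":59,"xi":86},[30,25,28]],"qw":{"kl":[21,64],"rwc":{"ma":64,"o":70,"tet":10}}}
After op 4 (replace /mji/0 86): {"du":{"a":[38,35,23,62,89,78],"j":{"coi":70,"dll":87,"tf":14},"zvj":[39,43,41,39,56]},"mji":[86,[77,60,61,70],{"a":97,"x":41},{"g":89,"h":59,"xi":86},[30,25,28]],"qw":{"kl":[21,64],"rwc":{"ma":64,"o":70,"tet":10}}}
After op 5 (add /du/zvj/3 64): {"du":{"a":[38,35,23,62,89,78],"j":{"coi":70,"dll":87,"tf":14},"zvj":[39,43,41,64,39,56]},"mji":[86,[77,60,61,70],{"a":97,"x":41},{"g":89,"h":59,"xi":86},[30,25,28]],"qw":{"kl":[21,64],"rwc":{"ma":64,"o":70,"tet":10}}}
After op 6 (replace /du/a/2 70): {"du":{"a":[38,35,70,62,89,78],"j":{"coi":70,"dll":87,"tf":14},"zvj":[39,43,41,64,39,56]},"mji":[86,[77,60,61,70],{"a":97,"x":41},{"g":89,"h":59,"xi":86},[30,25,28]],"qw":{"kl":[21,64],"rwc":{"ma":64,"o":70,"tet":10}}}
After op 7 (replace /du/zvj/0 62): {"du":{"a":[38,35,70,62,89,78],"j":{"coi":70,"dll":87,"tf":14},"zvj":[62,43,41,64,39,56]},"mji":[86,[77,60,61,70],{"a":97,"x":41},{"g":89,"h":59,"xi":86},[30,25,28]],"qw":{"kl":[21,64],"rwc":{"ma":64,"o":70,"tet":10}}}
After op 8 (add /qw/rwc/vu 85): {"du":{"a":[38,35,70,62,89,78],"j":{"coi":70,"dll":87,"tf":14},"zvj":[62,43,41,64,39,56]},"mji":[86,[77,60,61,70],{"a":97,"x":41},{"g":89,"h":59,"xi":86},[30,25,28]],"qw":{"kl":[21,64],"rwc":{"ma":64,"o":70,"tet":10,"vu":85}}}
After op 9 (remove /du/a): {"du":{"j":{"coi":70,"dll":87,"tf":14},"zvj":[62,43,41,64,39,56]},"mji":[86,[77,60,61,70],{"a":97,"x":41},{"g":89,"h":59,"xi":86},[30,25,28]],"qw":{"kl":[21,64],"rwc":{"ma":64,"o":70,"tet":10,"vu":85}}}
After op 10 (remove /du/j/dll): {"du":{"j":{"coi":70,"tf":14},"zvj":[62,43,41,64,39,56]},"mji":[86,[77,60,61,70],{"a":97,"x":41},{"g":89,"h":59,"xi":86},[30,25,28]],"qw":{"kl":[21,64],"rwc":{"ma":64,"o":70,"tet":10,"vu":85}}}
After op 11 (replace /mji/2 49): {"du":{"j":{"coi":70,"tf":14},"zvj":[62,43,41,64,39,56]},"mji":[86,[77,60,61,70],49,{"g":89,"h":59,"xi":86},[30,25,28]],"qw":{"kl":[21,64],"rwc":{"ma":64,"o":70,"tet":10,"vu":85}}}
After op 12 (replace /qw/rwc/tet 81): {"du":{"j":{"coi":70,"tf":14},"zvj":[62,43,41,64,39,56]},"mji":[86,[77,60,61,70],49,{"g":89,"h":59,"xi":86},[30,25,28]],"qw":{"kl":[21,64],"rwc":{"ma":64,"o":70,"tet":81,"vu":85}}}
After op 13 (replace /mji/3/h 57): {"du":{"j":{"coi":70,"tf":14},"zvj":[62,43,41,64,39,56]},"mji":[86,[77,60,61,70],49,{"g":89,"h":57,"xi":86},[30,25,28]],"qw":{"kl":[21,64],"rwc":{"ma":64,"o":70,"tet":81,"vu":85}}}
After op 14 (replace /du/zvj/1 24): {"du":{"j":{"coi":70,"tf":14},"zvj":[62,24,41,64,39,56]},"mji":[86,[77,60,61,70],49,{"g":89,"h":57,"xi":86},[30,25,28]],"qw":{"kl":[21,64],"rwc":{"ma":64,"o":70,"tet":81,"vu":85}}}
After op 15 (add /mji/3 57): {"du":{"j":{"coi":70,"tf":14},"zvj":[62,24,41,64,39,56]},"mji":[86,[77,60,61,70],49,57,{"g":89,"h":57,"xi":86},[30,25,28]],"qw":{"kl":[21,64],"rwc":{"ma":64,"o":70,"tet":81,"vu":85}}}
After op 16 (add /du/wh 7): {"du":{"j":{"coi":70,"tf":14},"wh":7,"zvj":[62,24,41,64,39,56]},"mji":[86,[77,60,61,70],49,57,{"g":89,"h":57,"xi":86},[30,25,28]],"qw":{"kl":[21,64],"rwc":{"ma":64,"o":70,"tet":81,"vu":85}}}
After op 17 (add /du/oz 25): {"du":{"j":{"coi":70,"tf":14},"oz":25,"wh":7,"zvj":[62,24,41,64,39,56]},"mji":[86,[77,60,61,70],49,57,{"g":89,"h":57,"xi":86},[30,25,28]],"qw":{"kl":[21,64],"rwc":{"ma":64,"o":70,"tet":81,"vu":85}}}
After op 18 (add /qw 40): {"du":{"j":{"coi":70,"tf":14},"oz":25,"wh":7,"zvj":[62,24,41,64,39,56]},"mji":[86,[77,60,61,70],49,57,{"g":89,"h":57,"xi":86},[30,25,28]],"qw":40}
After op 19 (replace /du/zvj/0 0): {"du":{"j":{"coi":70,"tf":14},"oz":25,"wh":7,"zvj":[0,24,41,64,39,56]},"mji":[86,[77,60,61,70],49,57,{"g":89,"h":57,"xi":86},[30,25,28]],"qw":40}
After op 20 (add /mji/5/1 10): {"du":{"j":{"coi":70,"tf":14},"oz":25,"wh":7,"zvj":[0,24,41,64,39,56]},"mji":[86,[77,60,61,70],49,57,{"g":89,"h":57,"xi":86},[30,10,25,28]],"qw":40}
After op 21 (replace /du/j/tf 87): {"du":{"j":{"coi":70,"tf":87},"oz":25,"wh":7,"zvj":[0,24,41,64,39,56]},"mji":[86,[77,60,61,70],49,57,{"g":89,"h":57,"xi":86},[30,10,25,28]],"qw":40}
After op 22 (add /mji/3 61): {"du":{"j":{"coi":70,"tf":87},"oz":25,"wh":7,"zvj":[0,24,41,64,39,56]},"mji":[86,[77,60,61,70],49,61,57,{"g":89,"h":57,"xi":86},[30,10,25,28]],"qw":40}
After op 23 (add /mji/6/2 30): {"du":{"j":{"coi":70,"tf":87},"oz":25,"wh":7,"zvj":[0,24,41,64,39,56]},"mji":[86,[77,60,61,70],49,61,57,{"g":89,"h":57,"xi":86},[30,10,30,25,28]],"qw":40}
After op 24 (remove /mji/6/1): {"du":{"j":{"coi":70,"tf":87},"oz":25,"wh":7,"zvj":[0,24,41,64,39,56]},"mji":[86,[77,60,61,70],49,61,57,{"g":89,"h":57,"xi":86},[30,30,25,28]],"qw":40}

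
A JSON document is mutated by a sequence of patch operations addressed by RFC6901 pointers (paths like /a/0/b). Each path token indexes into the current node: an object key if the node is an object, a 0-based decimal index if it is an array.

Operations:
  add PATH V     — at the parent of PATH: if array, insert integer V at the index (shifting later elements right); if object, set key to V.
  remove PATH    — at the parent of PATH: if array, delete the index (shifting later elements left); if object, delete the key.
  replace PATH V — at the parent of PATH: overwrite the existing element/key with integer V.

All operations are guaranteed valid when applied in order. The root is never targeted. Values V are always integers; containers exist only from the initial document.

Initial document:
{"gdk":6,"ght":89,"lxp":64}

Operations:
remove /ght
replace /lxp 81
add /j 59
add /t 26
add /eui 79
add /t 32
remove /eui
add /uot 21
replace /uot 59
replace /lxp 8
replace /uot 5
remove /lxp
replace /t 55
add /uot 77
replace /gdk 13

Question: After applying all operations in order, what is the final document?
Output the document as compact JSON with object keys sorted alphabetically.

Answer: {"gdk":13,"j":59,"t":55,"uot":77}

Derivation:
After op 1 (remove /ght): {"gdk":6,"lxp":64}
After op 2 (replace /lxp 81): {"gdk":6,"lxp":81}
After op 3 (add /j 59): {"gdk":6,"j":59,"lxp":81}
After op 4 (add /t 26): {"gdk":6,"j":59,"lxp":81,"t":26}
After op 5 (add /eui 79): {"eui":79,"gdk":6,"j":59,"lxp":81,"t":26}
After op 6 (add /t 32): {"eui":79,"gdk":6,"j":59,"lxp":81,"t":32}
After op 7 (remove /eui): {"gdk":6,"j":59,"lxp":81,"t":32}
After op 8 (add /uot 21): {"gdk":6,"j":59,"lxp":81,"t":32,"uot":21}
After op 9 (replace /uot 59): {"gdk":6,"j":59,"lxp":81,"t":32,"uot":59}
After op 10 (replace /lxp 8): {"gdk":6,"j":59,"lxp":8,"t":32,"uot":59}
After op 11 (replace /uot 5): {"gdk":6,"j":59,"lxp":8,"t":32,"uot":5}
After op 12 (remove /lxp): {"gdk":6,"j":59,"t":32,"uot":5}
After op 13 (replace /t 55): {"gdk":6,"j":59,"t":55,"uot":5}
After op 14 (add /uot 77): {"gdk":6,"j":59,"t":55,"uot":77}
After op 15 (replace /gdk 13): {"gdk":13,"j":59,"t":55,"uot":77}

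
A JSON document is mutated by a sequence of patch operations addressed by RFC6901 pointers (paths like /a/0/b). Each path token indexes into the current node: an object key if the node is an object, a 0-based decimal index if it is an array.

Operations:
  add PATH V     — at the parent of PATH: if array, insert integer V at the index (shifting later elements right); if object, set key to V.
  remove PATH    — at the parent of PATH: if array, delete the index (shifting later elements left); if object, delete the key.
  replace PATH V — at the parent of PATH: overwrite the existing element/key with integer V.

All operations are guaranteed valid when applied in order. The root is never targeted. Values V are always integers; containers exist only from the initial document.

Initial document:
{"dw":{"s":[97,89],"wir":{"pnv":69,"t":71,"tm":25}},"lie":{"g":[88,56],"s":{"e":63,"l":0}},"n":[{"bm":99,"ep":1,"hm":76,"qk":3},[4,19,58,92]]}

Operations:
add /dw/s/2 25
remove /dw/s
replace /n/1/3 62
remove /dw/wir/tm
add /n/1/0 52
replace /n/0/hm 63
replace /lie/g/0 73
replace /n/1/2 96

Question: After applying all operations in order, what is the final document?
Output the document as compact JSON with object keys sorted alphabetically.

After op 1 (add /dw/s/2 25): {"dw":{"s":[97,89,25],"wir":{"pnv":69,"t":71,"tm":25}},"lie":{"g":[88,56],"s":{"e":63,"l":0}},"n":[{"bm":99,"ep":1,"hm":76,"qk":3},[4,19,58,92]]}
After op 2 (remove /dw/s): {"dw":{"wir":{"pnv":69,"t":71,"tm":25}},"lie":{"g":[88,56],"s":{"e":63,"l":0}},"n":[{"bm":99,"ep":1,"hm":76,"qk":3},[4,19,58,92]]}
After op 3 (replace /n/1/3 62): {"dw":{"wir":{"pnv":69,"t":71,"tm":25}},"lie":{"g":[88,56],"s":{"e":63,"l":0}},"n":[{"bm":99,"ep":1,"hm":76,"qk":3},[4,19,58,62]]}
After op 4 (remove /dw/wir/tm): {"dw":{"wir":{"pnv":69,"t":71}},"lie":{"g":[88,56],"s":{"e":63,"l":0}},"n":[{"bm":99,"ep":1,"hm":76,"qk":3},[4,19,58,62]]}
After op 5 (add /n/1/0 52): {"dw":{"wir":{"pnv":69,"t":71}},"lie":{"g":[88,56],"s":{"e":63,"l":0}},"n":[{"bm":99,"ep":1,"hm":76,"qk":3},[52,4,19,58,62]]}
After op 6 (replace /n/0/hm 63): {"dw":{"wir":{"pnv":69,"t":71}},"lie":{"g":[88,56],"s":{"e":63,"l":0}},"n":[{"bm":99,"ep":1,"hm":63,"qk":3},[52,4,19,58,62]]}
After op 7 (replace /lie/g/0 73): {"dw":{"wir":{"pnv":69,"t":71}},"lie":{"g":[73,56],"s":{"e":63,"l":0}},"n":[{"bm":99,"ep":1,"hm":63,"qk":3},[52,4,19,58,62]]}
After op 8 (replace /n/1/2 96): {"dw":{"wir":{"pnv":69,"t":71}},"lie":{"g":[73,56],"s":{"e":63,"l":0}},"n":[{"bm":99,"ep":1,"hm":63,"qk":3},[52,4,96,58,62]]}

Answer: {"dw":{"wir":{"pnv":69,"t":71}},"lie":{"g":[73,56],"s":{"e":63,"l":0}},"n":[{"bm":99,"ep":1,"hm":63,"qk":3},[52,4,96,58,62]]}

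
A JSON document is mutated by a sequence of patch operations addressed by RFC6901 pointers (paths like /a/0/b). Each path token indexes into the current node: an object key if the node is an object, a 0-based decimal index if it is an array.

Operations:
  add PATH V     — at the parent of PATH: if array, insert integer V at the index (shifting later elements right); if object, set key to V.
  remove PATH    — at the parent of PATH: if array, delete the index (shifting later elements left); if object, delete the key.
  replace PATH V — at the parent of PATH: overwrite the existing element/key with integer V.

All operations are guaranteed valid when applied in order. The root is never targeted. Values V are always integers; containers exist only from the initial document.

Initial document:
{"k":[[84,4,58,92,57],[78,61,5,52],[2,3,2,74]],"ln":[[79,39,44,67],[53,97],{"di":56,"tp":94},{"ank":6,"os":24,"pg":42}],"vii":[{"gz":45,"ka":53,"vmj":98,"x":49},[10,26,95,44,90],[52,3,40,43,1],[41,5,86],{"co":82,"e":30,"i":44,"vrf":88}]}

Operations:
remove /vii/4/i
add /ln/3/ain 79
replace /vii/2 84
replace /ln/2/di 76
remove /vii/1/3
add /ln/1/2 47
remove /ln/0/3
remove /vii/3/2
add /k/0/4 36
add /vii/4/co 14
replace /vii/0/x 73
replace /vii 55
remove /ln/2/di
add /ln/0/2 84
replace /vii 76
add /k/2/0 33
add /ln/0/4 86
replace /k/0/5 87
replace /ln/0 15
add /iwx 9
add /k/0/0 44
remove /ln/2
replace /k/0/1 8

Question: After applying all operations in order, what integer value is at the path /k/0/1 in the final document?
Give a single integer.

After op 1 (remove /vii/4/i): {"k":[[84,4,58,92,57],[78,61,5,52],[2,3,2,74]],"ln":[[79,39,44,67],[53,97],{"di":56,"tp":94},{"ank":6,"os":24,"pg":42}],"vii":[{"gz":45,"ka":53,"vmj":98,"x":49},[10,26,95,44,90],[52,3,40,43,1],[41,5,86],{"co":82,"e":30,"vrf":88}]}
After op 2 (add /ln/3/ain 79): {"k":[[84,4,58,92,57],[78,61,5,52],[2,3,2,74]],"ln":[[79,39,44,67],[53,97],{"di":56,"tp":94},{"ain":79,"ank":6,"os":24,"pg":42}],"vii":[{"gz":45,"ka":53,"vmj":98,"x":49},[10,26,95,44,90],[52,3,40,43,1],[41,5,86],{"co":82,"e":30,"vrf":88}]}
After op 3 (replace /vii/2 84): {"k":[[84,4,58,92,57],[78,61,5,52],[2,3,2,74]],"ln":[[79,39,44,67],[53,97],{"di":56,"tp":94},{"ain":79,"ank":6,"os":24,"pg":42}],"vii":[{"gz":45,"ka":53,"vmj":98,"x":49},[10,26,95,44,90],84,[41,5,86],{"co":82,"e":30,"vrf":88}]}
After op 4 (replace /ln/2/di 76): {"k":[[84,4,58,92,57],[78,61,5,52],[2,3,2,74]],"ln":[[79,39,44,67],[53,97],{"di":76,"tp":94},{"ain":79,"ank":6,"os":24,"pg":42}],"vii":[{"gz":45,"ka":53,"vmj":98,"x":49},[10,26,95,44,90],84,[41,5,86],{"co":82,"e":30,"vrf":88}]}
After op 5 (remove /vii/1/3): {"k":[[84,4,58,92,57],[78,61,5,52],[2,3,2,74]],"ln":[[79,39,44,67],[53,97],{"di":76,"tp":94},{"ain":79,"ank":6,"os":24,"pg":42}],"vii":[{"gz":45,"ka":53,"vmj":98,"x":49},[10,26,95,90],84,[41,5,86],{"co":82,"e":30,"vrf":88}]}
After op 6 (add /ln/1/2 47): {"k":[[84,4,58,92,57],[78,61,5,52],[2,3,2,74]],"ln":[[79,39,44,67],[53,97,47],{"di":76,"tp":94},{"ain":79,"ank":6,"os":24,"pg":42}],"vii":[{"gz":45,"ka":53,"vmj":98,"x":49},[10,26,95,90],84,[41,5,86],{"co":82,"e":30,"vrf":88}]}
After op 7 (remove /ln/0/3): {"k":[[84,4,58,92,57],[78,61,5,52],[2,3,2,74]],"ln":[[79,39,44],[53,97,47],{"di":76,"tp":94},{"ain":79,"ank":6,"os":24,"pg":42}],"vii":[{"gz":45,"ka":53,"vmj":98,"x":49},[10,26,95,90],84,[41,5,86],{"co":82,"e":30,"vrf":88}]}
After op 8 (remove /vii/3/2): {"k":[[84,4,58,92,57],[78,61,5,52],[2,3,2,74]],"ln":[[79,39,44],[53,97,47],{"di":76,"tp":94},{"ain":79,"ank":6,"os":24,"pg":42}],"vii":[{"gz":45,"ka":53,"vmj":98,"x":49},[10,26,95,90],84,[41,5],{"co":82,"e":30,"vrf":88}]}
After op 9 (add /k/0/4 36): {"k":[[84,4,58,92,36,57],[78,61,5,52],[2,3,2,74]],"ln":[[79,39,44],[53,97,47],{"di":76,"tp":94},{"ain":79,"ank":6,"os":24,"pg":42}],"vii":[{"gz":45,"ka":53,"vmj":98,"x":49},[10,26,95,90],84,[41,5],{"co":82,"e":30,"vrf":88}]}
After op 10 (add /vii/4/co 14): {"k":[[84,4,58,92,36,57],[78,61,5,52],[2,3,2,74]],"ln":[[79,39,44],[53,97,47],{"di":76,"tp":94},{"ain":79,"ank":6,"os":24,"pg":42}],"vii":[{"gz":45,"ka":53,"vmj":98,"x":49},[10,26,95,90],84,[41,5],{"co":14,"e":30,"vrf":88}]}
After op 11 (replace /vii/0/x 73): {"k":[[84,4,58,92,36,57],[78,61,5,52],[2,3,2,74]],"ln":[[79,39,44],[53,97,47],{"di":76,"tp":94},{"ain":79,"ank":6,"os":24,"pg":42}],"vii":[{"gz":45,"ka":53,"vmj":98,"x":73},[10,26,95,90],84,[41,5],{"co":14,"e":30,"vrf":88}]}
After op 12 (replace /vii 55): {"k":[[84,4,58,92,36,57],[78,61,5,52],[2,3,2,74]],"ln":[[79,39,44],[53,97,47],{"di":76,"tp":94},{"ain":79,"ank":6,"os":24,"pg":42}],"vii":55}
After op 13 (remove /ln/2/di): {"k":[[84,4,58,92,36,57],[78,61,5,52],[2,3,2,74]],"ln":[[79,39,44],[53,97,47],{"tp":94},{"ain":79,"ank":6,"os":24,"pg":42}],"vii":55}
After op 14 (add /ln/0/2 84): {"k":[[84,4,58,92,36,57],[78,61,5,52],[2,3,2,74]],"ln":[[79,39,84,44],[53,97,47],{"tp":94},{"ain":79,"ank":6,"os":24,"pg":42}],"vii":55}
After op 15 (replace /vii 76): {"k":[[84,4,58,92,36,57],[78,61,5,52],[2,3,2,74]],"ln":[[79,39,84,44],[53,97,47],{"tp":94},{"ain":79,"ank":6,"os":24,"pg":42}],"vii":76}
After op 16 (add /k/2/0 33): {"k":[[84,4,58,92,36,57],[78,61,5,52],[33,2,3,2,74]],"ln":[[79,39,84,44],[53,97,47],{"tp":94},{"ain":79,"ank":6,"os":24,"pg":42}],"vii":76}
After op 17 (add /ln/0/4 86): {"k":[[84,4,58,92,36,57],[78,61,5,52],[33,2,3,2,74]],"ln":[[79,39,84,44,86],[53,97,47],{"tp":94},{"ain":79,"ank":6,"os":24,"pg":42}],"vii":76}
After op 18 (replace /k/0/5 87): {"k":[[84,4,58,92,36,87],[78,61,5,52],[33,2,3,2,74]],"ln":[[79,39,84,44,86],[53,97,47],{"tp":94},{"ain":79,"ank":6,"os":24,"pg":42}],"vii":76}
After op 19 (replace /ln/0 15): {"k":[[84,4,58,92,36,87],[78,61,5,52],[33,2,3,2,74]],"ln":[15,[53,97,47],{"tp":94},{"ain":79,"ank":6,"os":24,"pg":42}],"vii":76}
After op 20 (add /iwx 9): {"iwx":9,"k":[[84,4,58,92,36,87],[78,61,5,52],[33,2,3,2,74]],"ln":[15,[53,97,47],{"tp":94},{"ain":79,"ank":6,"os":24,"pg":42}],"vii":76}
After op 21 (add /k/0/0 44): {"iwx":9,"k":[[44,84,4,58,92,36,87],[78,61,5,52],[33,2,3,2,74]],"ln":[15,[53,97,47],{"tp":94},{"ain":79,"ank":6,"os":24,"pg":42}],"vii":76}
After op 22 (remove /ln/2): {"iwx":9,"k":[[44,84,4,58,92,36,87],[78,61,5,52],[33,2,3,2,74]],"ln":[15,[53,97,47],{"ain":79,"ank":6,"os":24,"pg":42}],"vii":76}
After op 23 (replace /k/0/1 8): {"iwx":9,"k":[[44,8,4,58,92,36,87],[78,61,5,52],[33,2,3,2,74]],"ln":[15,[53,97,47],{"ain":79,"ank":6,"os":24,"pg":42}],"vii":76}
Value at /k/0/1: 8

Answer: 8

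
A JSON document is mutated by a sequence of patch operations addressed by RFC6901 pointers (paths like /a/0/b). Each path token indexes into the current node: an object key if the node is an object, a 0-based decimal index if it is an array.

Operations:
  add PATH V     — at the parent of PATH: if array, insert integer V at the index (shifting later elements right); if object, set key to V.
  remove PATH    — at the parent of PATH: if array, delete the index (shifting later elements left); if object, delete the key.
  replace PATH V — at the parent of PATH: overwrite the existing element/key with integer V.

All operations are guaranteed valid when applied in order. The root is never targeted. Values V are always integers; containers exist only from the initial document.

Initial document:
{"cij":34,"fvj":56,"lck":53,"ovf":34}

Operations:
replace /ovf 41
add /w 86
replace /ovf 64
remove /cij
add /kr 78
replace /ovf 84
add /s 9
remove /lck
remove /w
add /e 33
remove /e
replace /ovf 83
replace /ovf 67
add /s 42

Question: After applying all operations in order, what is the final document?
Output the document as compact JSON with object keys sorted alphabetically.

After op 1 (replace /ovf 41): {"cij":34,"fvj":56,"lck":53,"ovf":41}
After op 2 (add /w 86): {"cij":34,"fvj":56,"lck":53,"ovf":41,"w":86}
After op 3 (replace /ovf 64): {"cij":34,"fvj":56,"lck":53,"ovf":64,"w":86}
After op 4 (remove /cij): {"fvj":56,"lck":53,"ovf":64,"w":86}
After op 5 (add /kr 78): {"fvj":56,"kr":78,"lck":53,"ovf":64,"w":86}
After op 6 (replace /ovf 84): {"fvj":56,"kr":78,"lck":53,"ovf":84,"w":86}
After op 7 (add /s 9): {"fvj":56,"kr":78,"lck":53,"ovf":84,"s":9,"w":86}
After op 8 (remove /lck): {"fvj":56,"kr":78,"ovf":84,"s":9,"w":86}
After op 9 (remove /w): {"fvj":56,"kr":78,"ovf":84,"s":9}
After op 10 (add /e 33): {"e":33,"fvj":56,"kr":78,"ovf":84,"s":9}
After op 11 (remove /e): {"fvj":56,"kr":78,"ovf":84,"s":9}
After op 12 (replace /ovf 83): {"fvj":56,"kr":78,"ovf":83,"s":9}
After op 13 (replace /ovf 67): {"fvj":56,"kr":78,"ovf":67,"s":9}
After op 14 (add /s 42): {"fvj":56,"kr":78,"ovf":67,"s":42}

Answer: {"fvj":56,"kr":78,"ovf":67,"s":42}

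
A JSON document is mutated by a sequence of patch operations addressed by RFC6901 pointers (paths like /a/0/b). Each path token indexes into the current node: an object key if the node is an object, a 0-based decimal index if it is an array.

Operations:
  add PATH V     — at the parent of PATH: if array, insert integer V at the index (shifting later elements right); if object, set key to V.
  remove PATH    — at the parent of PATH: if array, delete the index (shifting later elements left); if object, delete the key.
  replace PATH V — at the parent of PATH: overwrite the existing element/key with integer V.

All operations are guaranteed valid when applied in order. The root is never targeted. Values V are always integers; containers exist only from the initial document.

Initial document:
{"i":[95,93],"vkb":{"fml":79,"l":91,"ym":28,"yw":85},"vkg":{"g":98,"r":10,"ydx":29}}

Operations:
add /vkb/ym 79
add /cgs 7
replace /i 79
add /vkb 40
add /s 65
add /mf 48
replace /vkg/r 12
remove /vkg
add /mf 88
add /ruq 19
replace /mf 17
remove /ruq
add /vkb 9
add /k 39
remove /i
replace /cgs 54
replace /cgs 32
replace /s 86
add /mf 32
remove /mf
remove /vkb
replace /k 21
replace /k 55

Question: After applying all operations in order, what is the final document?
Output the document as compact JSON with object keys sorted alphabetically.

After op 1 (add /vkb/ym 79): {"i":[95,93],"vkb":{"fml":79,"l":91,"ym":79,"yw":85},"vkg":{"g":98,"r":10,"ydx":29}}
After op 2 (add /cgs 7): {"cgs":7,"i":[95,93],"vkb":{"fml":79,"l":91,"ym":79,"yw":85},"vkg":{"g":98,"r":10,"ydx":29}}
After op 3 (replace /i 79): {"cgs":7,"i":79,"vkb":{"fml":79,"l":91,"ym":79,"yw":85},"vkg":{"g":98,"r":10,"ydx":29}}
After op 4 (add /vkb 40): {"cgs":7,"i":79,"vkb":40,"vkg":{"g":98,"r":10,"ydx":29}}
After op 5 (add /s 65): {"cgs":7,"i":79,"s":65,"vkb":40,"vkg":{"g":98,"r":10,"ydx":29}}
After op 6 (add /mf 48): {"cgs":7,"i":79,"mf":48,"s":65,"vkb":40,"vkg":{"g":98,"r":10,"ydx":29}}
After op 7 (replace /vkg/r 12): {"cgs":7,"i":79,"mf":48,"s":65,"vkb":40,"vkg":{"g":98,"r":12,"ydx":29}}
After op 8 (remove /vkg): {"cgs":7,"i":79,"mf":48,"s":65,"vkb":40}
After op 9 (add /mf 88): {"cgs":7,"i":79,"mf":88,"s":65,"vkb":40}
After op 10 (add /ruq 19): {"cgs":7,"i":79,"mf":88,"ruq":19,"s":65,"vkb":40}
After op 11 (replace /mf 17): {"cgs":7,"i":79,"mf":17,"ruq":19,"s":65,"vkb":40}
After op 12 (remove /ruq): {"cgs":7,"i":79,"mf":17,"s":65,"vkb":40}
After op 13 (add /vkb 9): {"cgs":7,"i":79,"mf":17,"s":65,"vkb":9}
After op 14 (add /k 39): {"cgs":7,"i":79,"k":39,"mf":17,"s":65,"vkb":9}
After op 15 (remove /i): {"cgs":7,"k":39,"mf":17,"s":65,"vkb":9}
After op 16 (replace /cgs 54): {"cgs":54,"k":39,"mf":17,"s":65,"vkb":9}
After op 17 (replace /cgs 32): {"cgs":32,"k":39,"mf":17,"s":65,"vkb":9}
After op 18 (replace /s 86): {"cgs":32,"k":39,"mf":17,"s":86,"vkb":9}
After op 19 (add /mf 32): {"cgs":32,"k":39,"mf":32,"s":86,"vkb":9}
After op 20 (remove /mf): {"cgs":32,"k":39,"s":86,"vkb":9}
After op 21 (remove /vkb): {"cgs":32,"k":39,"s":86}
After op 22 (replace /k 21): {"cgs":32,"k":21,"s":86}
After op 23 (replace /k 55): {"cgs":32,"k":55,"s":86}

Answer: {"cgs":32,"k":55,"s":86}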